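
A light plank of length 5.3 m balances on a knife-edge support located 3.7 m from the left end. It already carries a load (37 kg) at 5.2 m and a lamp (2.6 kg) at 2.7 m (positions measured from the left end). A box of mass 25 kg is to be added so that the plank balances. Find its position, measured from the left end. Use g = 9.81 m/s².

Choose the knife-edge support (at 3.7 m from the left end) as the axis so the support reaction has zero arm there.
Load: 37 × 9.81 = 363 N down at 5.2 m → arm 1.5 m, τ = 363 × 1.5 = 544.5 N·m clockwise.
Lamp: 2.6 × 9.81 = 25.51 N down at 2.7 m → arm 1 m, τ = 25.51 × 1 = 25.51 N·m counterclockwise.
Net moment of existing loads = 519 N·m clockwise.
The box weighs 25 × 9.81 = 245.2 N and must supply an equal counterclockwise moment, so its lever arm about the knife-edge support is 519 / 245.2 = 2.12 m.
That puts it at 3.7 − 2.12 = 1.58 m from the left end.

x ≈ 1.58 m from the left end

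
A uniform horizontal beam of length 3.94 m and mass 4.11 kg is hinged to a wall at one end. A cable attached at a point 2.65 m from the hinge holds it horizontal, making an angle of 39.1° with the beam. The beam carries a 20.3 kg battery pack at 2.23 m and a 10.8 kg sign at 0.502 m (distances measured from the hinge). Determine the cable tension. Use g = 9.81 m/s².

T ≈ 345 N

Taking torques about the hinge:
Beam weight: 4.11 × 9.81 = 40.32 N down at 1.97 m → arm 1.97 m, τ = 40.32 × 1.97 = 79.43 N·m clockwise.
Battery pack: 20.3 × 9.81 = 199.1 N down at 2.23 m → arm 2.23 m, τ = 199.1 × 2.23 = 444 N·m clockwise.
Sign: 10.8 × 9.81 = 105.9 N down at 0.502 m → arm 0.502 m, τ = 105.9 × 0.502 = 53.16 N·m clockwise.
Total clockwise load moment = 576.6 N·m.
The cable tension T acts at 2.65 m; only its component perpendicular to the beam, T sinθ, produces torque. sin 39.1° = 0.6307.
Στ = 0 ⇒ T × 2.65 × 0.6307 = 576.6 ⇒ T = 576.6 / 1.671 = 345 N.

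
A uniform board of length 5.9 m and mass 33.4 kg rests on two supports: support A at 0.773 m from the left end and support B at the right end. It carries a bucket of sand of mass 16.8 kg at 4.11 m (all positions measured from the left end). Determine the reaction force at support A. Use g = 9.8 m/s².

R_A ≈ 246 N

Sum moments about support B (its reaction then has zero moment arm).
Beam weight: 33.4 × 9.8 = 327.3 N down at 2.95 m → arm 2.95 m, τ = 327.3 × 2.95 = 965.5 N·m counterclockwise.
Bucket of sand: 16.8 × 9.8 = 164.6 N down at 4.11 m → arm 1.79 m, τ = 164.6 × 1.79 = 294.6 N·m counterclockwise.
Net load moment about support B = 1260 N·m counterclockwise.
Reaction R at support A is upward at 0.773 m, arm 5.127 m → moment R × 5.127 clockwise.
For rotational equilibrium, R × 5.127 = 1260, so R = 246 N.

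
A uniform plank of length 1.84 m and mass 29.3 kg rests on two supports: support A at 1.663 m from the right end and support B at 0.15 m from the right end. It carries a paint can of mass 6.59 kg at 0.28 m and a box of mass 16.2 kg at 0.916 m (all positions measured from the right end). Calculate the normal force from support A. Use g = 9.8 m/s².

Choose support B as the axis so its reaction then has zero moment arm.
Beam weight: 29.3 × 9.8 = 287.1 N down at 0.92 m → arm 0.77 m, τ = 287.1 × 0.77 = 221.1 N·m counterclockwise.
Paint can: 6.59 × 9.8 = 64.58 N down at 0.28 m → arm 0.13 m, τ = 64.58 × 0.13 = 8.395 N·m counterclockwise.
Box: 16.2 × 9.8 = 158.8 N down at 0.916 m → arm 0.766 m, τ = 158.8 × 0.766 = 121.6 N·m counterclockwise.
Net load moment about support B = 351.1 N·m counterclockwise.
Reaction R at support A is upward at 1.663 m, arm 1.513 m → moment R × 1.513 clockwise.
For rotational equilibrium, R × 1.513 = 351.1, so R = 232 N.

R_A ≈ 232 N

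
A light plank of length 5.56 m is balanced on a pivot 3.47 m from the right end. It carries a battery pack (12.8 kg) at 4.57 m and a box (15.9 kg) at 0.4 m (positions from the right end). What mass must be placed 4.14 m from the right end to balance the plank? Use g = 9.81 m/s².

m ≈ 51.8 kg

Choose the pivot (at 3.47 m from the right end) as the axis so the support reaction has zero arm there.
Battery pack: 12.8 × 9.81 = 125.6 N down at 4.57 m → arm 1.1 m, τ = 125.6 × 1.1 = 138.2 N·m counterclockwise.
Box: 15.9 × 9.81 = 156 N down at 0.4 m → arm 3.07 m, τ = 156 × 3.07 = 478.9 N·m clockwise.
Net moment of known loads = 340.7 N·m clockwise.
An unknown mass m at 4.14 m has arm 0.67 m; its moment is m·g·0.67 counterclockwise.
Setting net torque to zero: m × 9.81 × 0.67 = 340.7 → m = 340.7 / (9.81 × 0.67) = 51.8 kg.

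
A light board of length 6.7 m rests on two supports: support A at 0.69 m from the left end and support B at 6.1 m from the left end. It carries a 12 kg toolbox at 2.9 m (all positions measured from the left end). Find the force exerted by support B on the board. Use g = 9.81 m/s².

R_B ≈ 48.1 N

About support A:
Toolbox: 12 × 9.81 = 117.7 N down at 2.9 m → arm 2.21 m, τ = 117.7 × 2.21 = 260.1 N·m clockwise.
Net load moment about support A = 260.1 N·m clockwise.
Reaction R at support B is upward at 6.1 m, arm 5.41 m → moment R × 5.41 counterclockwise.
Balancing moments: R × 5.41 = 260.1, giving R = 48.1 N.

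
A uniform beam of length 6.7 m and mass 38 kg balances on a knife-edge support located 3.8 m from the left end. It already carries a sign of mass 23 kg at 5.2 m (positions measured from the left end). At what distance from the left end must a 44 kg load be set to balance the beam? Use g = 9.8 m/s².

Taking torques about the knife-edge support (at 3.8 m from the left end):
Beam weight: 38 × 9.8 = 372.4 N down at 3.35 m → arm 0.45 m, τ = 372.4 × 0.45 = 167.6 N·m counterclockwise.
Sign: 23 × 9.8 = 225.4 N down at 5.2 m → arm 1.4 m, τ = 225.4 × 1.4 = 315.6 N·m clockwise.
Net moment of existing loads = 148 N·m clockwise.
The load weighs 44 × 9.8 = 431.2 N and must supply an equal counterclockwise moment, so its lever arm about the knife-edge support is 148 / 431.2 = 0.343 m.
That puts it at 3.8 − 0.343 = 3.46 m from the left end.

x ≈ 3.46 m from the left end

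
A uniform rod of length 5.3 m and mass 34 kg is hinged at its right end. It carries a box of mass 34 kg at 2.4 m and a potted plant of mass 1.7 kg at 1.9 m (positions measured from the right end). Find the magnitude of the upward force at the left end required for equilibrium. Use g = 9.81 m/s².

F ≈ 324 N

Take moments about the right end.
Beam weight: 34 × 9.81 = 333.5 N down at 2.65 m → arm 2.65 m, τ = 333.5 × 2.65 = 883.8 N·m counterclockwise.
Box: 34 × 9.81 = 333.5 N down at 2.4 m → arm 2.4 m, τ = 333.5 × 2.4 = 800.4 N·m counterclockwise.
Potted plant: 1.7 × 9.81 = 16.68 N down at 1.9 m → arm 1.9 m, τ = 16.68 × 1.9 = 31.69 N·m counterclockwise.
Net moment of the loads = 1716 N·m counterclockwise.
The upward force F acts at the left end, arm 5.3 m, giving F × 5.3 clockwise.
Setting net torque to zero: F × 5.3 = 1716 → F = 1716 / 5.3 = 324 N.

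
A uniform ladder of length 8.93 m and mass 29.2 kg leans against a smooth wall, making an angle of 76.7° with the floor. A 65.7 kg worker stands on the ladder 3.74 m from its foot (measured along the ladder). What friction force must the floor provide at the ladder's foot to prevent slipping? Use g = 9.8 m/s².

About the foot of the ladder:
Ladder weight 29.2×9.8 = 286.2 N acts at 4.465 m along the ladder; its horizontal arm is 4.465·cos76.7° = 1.027 m → τ = 293.9 N·m clockwise.
Worker: 65.7×9.8 = 643.9 N at 3.74 m → arm 0.8604 m → τ = 554 N·m clockwise.
Wall normal N acts horizontally at the top; its moment arm is the height L sinθ = 8.93·sin76.7° = 8.69 m, counterclockwise.
Setting net torque to zero: N × 8.69 = 847.9 → N = 97.6 N.
ΣFx = 0: friction at the foot balances the wall's push, so f = N_wall = 97.6 N.

f ≈ 97.6 N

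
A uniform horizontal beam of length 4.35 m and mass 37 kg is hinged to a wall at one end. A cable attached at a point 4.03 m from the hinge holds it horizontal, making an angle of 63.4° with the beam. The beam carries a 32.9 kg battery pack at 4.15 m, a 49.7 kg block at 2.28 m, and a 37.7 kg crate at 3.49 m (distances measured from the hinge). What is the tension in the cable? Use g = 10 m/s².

T ≈ 1280 N

Choose the hinge as the axis so the unknown hinge reaction has zero arm there.
Beam weight: 37 × 10 = 370 N down at 2.175 m → arm 2.175 m, τ = 370 × 2.175 = 804.7 N·m clockwise.
Battery pack: 32.9 × 10 = 329 N down at 4.15 m → arm 4.15 m, τ = 329 × 4.15 = 1365 N·m clockwise.
Block: 49.7 × 10 = 497 N down at 2.28 m → arm 2.28 m, τ = 497 × 2.28 = 1133 N·m clockwise.
Crate: 37.7 × 10 = 377 N down at 3.49 m → arm 3.49 m, τ = 377 × 3.49 = 1316 N·m clockwise.
Total clockwise load moment = 4619 N·m.
The cable tension T acts at 4.03 m; only its component perpendicular to the beam, T sinθ, produces torque. sin 63.4° = 0.8942.
Setting net torque to zero: T × 4.03 × 0.8942 = 4619 → T = 4619 / 3.604 = 1280 N.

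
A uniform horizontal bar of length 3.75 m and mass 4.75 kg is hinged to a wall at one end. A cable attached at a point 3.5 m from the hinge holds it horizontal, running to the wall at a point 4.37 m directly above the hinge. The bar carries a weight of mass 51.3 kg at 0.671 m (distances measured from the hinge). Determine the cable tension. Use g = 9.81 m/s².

T ≈ 156 N

Choose the hinge as the axis so the unknown hinge reaction has zero arm there.
Beam weight: 4.75 × 9.81 = 46.6 N down at 1.875 m → arm 1.875 m, τ = 46.6 × 1.875 = 87.38 N·m clockwise.
Weight: 51.3 × 9.81 = 503.3 N down at 0.671 m → arm 0.671 m, τ = 503.3 × 0.671 = 337.7 N·m clockwise.
Total clockwise load moment = 425.1 N·m.
The cable tension T acts at 3.5 m; only its component perpendicular to the bar, T sinθ, produces torque. sinθ = h/√(h²+d²) = 4.37/√(4.37²+3.5²) = 0.7805.
Setting net torque to zero: T × 3.5 × 0.7805 = 425.1 → T = 425.1 / 2.732 = 156 N.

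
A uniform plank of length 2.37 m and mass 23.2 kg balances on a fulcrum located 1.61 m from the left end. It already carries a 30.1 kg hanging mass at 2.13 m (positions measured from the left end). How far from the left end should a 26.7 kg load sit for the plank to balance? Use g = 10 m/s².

x ≈ 1.39 m from the left end

About the fulcrum (at 1.61 m from the left end):
Beam weight: 23.2 × 10 = 232 N down at 1.185 m → arm 0.425 m, τ = 232 × 0.425 = 98.6 N·m counterclockwise.
Hanging mass: 30.1 × 10 = 301 N down at 2.13 m → arm 0.52 m, τ = 301 × 0.52 = 156.5 N·m clockwise.
Net moment of existing loads = 57.9 N·m clockwise.
The load weighs 26.7 × 10 = 267 N and must supply an equal counterclockwise moment, so its lever arm about the fulcrum is 57.9 / 267 = 0.217 m.
That puts it at 1.61 − 0.217 = 1.39 m from the left end.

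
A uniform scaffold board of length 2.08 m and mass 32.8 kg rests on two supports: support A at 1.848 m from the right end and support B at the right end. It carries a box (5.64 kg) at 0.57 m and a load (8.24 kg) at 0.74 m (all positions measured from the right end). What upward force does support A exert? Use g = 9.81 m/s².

Taking torques about support B:
Beam weight: 32.8 × 9.81 = 321.8 N down at 1.04 m → arm 1.04 m, τ = 321.8 × 1.04 = 334.7 N·m counterclockwise.
Box: 5.64 × 9.81 = 55.33 N down at 0.57 m → arm 0.57 m, τ = 55.33 × 0.57 = 31.54 N·m counterclockwise.
Load: 8.24 × 9.81 = 80.83 N down at 0.74 m → arm 0.74 m, τ = 80.83 × 0.74 = 59.81 N·m counterclockwise.
Net load moment about support B = 426.1 N·m counterclockwise.
Reaction R at support A is upward at 1.848 m, arm 1.848 m → moment R × 1.848 clockwise.
Στ = 0 ⇒ R × 1.848 = 426.1 ⇒ R = 231 N.

R_A ≈ 231 N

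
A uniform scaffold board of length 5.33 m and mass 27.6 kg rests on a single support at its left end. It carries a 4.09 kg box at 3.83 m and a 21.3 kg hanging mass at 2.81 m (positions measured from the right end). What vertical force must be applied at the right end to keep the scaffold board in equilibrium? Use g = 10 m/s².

F ≈ 250 N

Taking torques about the left end:
Beam weight: 27.6 × 10 = 276 N down at 2.665 m → arm 2.665 m, τ = 276 × 2.665 = 735.5 N·m clockwise.
Box: 4.09 × 10 = 40.9 N down at 3.83 m → arm 1.5 m, τ = 40.9 × 1.5 = 61.35 N·m clockwise.
Hanging mass: 21.3 × 10 = 213 N down at 2.81 m → arm 2.52 m, τ = 213 × 2.52 = 536.8 N·m clockwise.
Net moment of the loads = 1334 N·m clockwise.
The upward force F acts at the right end, arm 5.33 m, giving F × 5.33 counterclockwise.
For rotational equilibrium, F × 5.33 = 1334, so F = 1334 / 5.33 = 250 N.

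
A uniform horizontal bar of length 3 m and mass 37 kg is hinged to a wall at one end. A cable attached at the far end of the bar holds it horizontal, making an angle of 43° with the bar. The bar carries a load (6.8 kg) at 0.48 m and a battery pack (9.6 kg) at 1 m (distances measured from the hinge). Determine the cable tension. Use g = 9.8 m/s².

About the hinge:
Beam weight: 37 × 9.8 = 362.6 N down at 1.5 m → arm 1.5 m, τ = 362.6 × 1.5 = 543.9 N·m clockwise.
Load: 6.8 × 9.8 = 66.64 N down at 0.48 m → arm 0.48 m, τ = 66.64 × 0.48 = 31.99 N·m clockwise.
Battery pack: 9.6 × 9.8 = 94.08 N down at 1 m → arm 1 m, τ = 94.08 × 1 = 94.08 N·m clockwise.
Total clockwise load moment = 670 N·m.
The cable tension T acts at 3 m; only its component perpendicular to the bar, T sinθ, produces torque. sin 43° = 0.682.
For rotational equilibrium, T × 3 × 0.682 = 670, so T = 670 / 2.046 = 327 N.

T ≈ 327 N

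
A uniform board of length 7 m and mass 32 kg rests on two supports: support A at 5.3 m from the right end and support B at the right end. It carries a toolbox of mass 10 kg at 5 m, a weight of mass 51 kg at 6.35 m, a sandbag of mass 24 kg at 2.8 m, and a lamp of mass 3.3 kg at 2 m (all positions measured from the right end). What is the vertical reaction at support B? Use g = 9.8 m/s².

R_B ≈ 144 N

Choose support A as the axis so its reaction then has zero moment arm.
Beam weight: 32 × 9.8 = 313.6 N down at 3.5 m → arm 1.8 m, τ = 313.6 × 1.8 = 564.5 N·m clockwise.
Toolbox: 10 × 9.8 = 98 N down at 5 m → arm 0.3 m, τ = 98 × 0.3 = 29.4 N·m clockwise.
Weight: 51 × 9.8 = 499.8 N down at 6.35 m → arm 1.05 m, τ = 499.8 × 1.05 = 524.8 N·m counterclockwise.
Sandbag: 24 × 9.8 = 235.2 N down at 2.8 m → arm 2.5 m, τ = 235.2 × 2.5 = 588 N·m clockwise.
Lamp: 3.3 × 9.8 = 32.34 N down at 2 m → arm 3.3 m, τ = 32.34 × 3.3 = 106.7 N·m clockwise.
Net load moment about support A = 763.8 N·m clockwise.
Reaction R at support B is upward at 0 m, arm 5.3 m → moment R × 5.3 counterclockwise.
Balancing moments: R × 5.3 = 763.8, giving R = 144 N.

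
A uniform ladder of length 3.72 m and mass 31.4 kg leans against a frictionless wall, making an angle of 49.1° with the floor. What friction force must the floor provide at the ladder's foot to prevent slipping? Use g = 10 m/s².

f ≈ 136 N

Take moments about the foot of the ladder.
Ladder weight 31.4×10 = 314 N acts at 1.86 m along the ladder; its horizontal arm is 1.86·cos49.1° = 1.218 m → τ = 382.5 N·m clockwise.
Wall normal N acts horizontally at the top; its moment arm is the height L sinθ = 3.72·sin49.1° = 2.812 m, counterclockwise.
Setting net torque to zero: N × 2.812 = 382.5 → N = 136 N.
ΣFx = 0: friction at the foot balances the wall's push, so f = N_wall = 136 N.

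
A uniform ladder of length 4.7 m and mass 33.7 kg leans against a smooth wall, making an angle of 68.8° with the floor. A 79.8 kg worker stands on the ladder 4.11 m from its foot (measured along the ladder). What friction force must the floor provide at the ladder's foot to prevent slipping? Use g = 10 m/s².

Taking torques about the foot of the ladder:
Ladder weight 33.7×10 = 337 N acts at 2.35 m along the ladder; its horizontal arm is 2.35·cos68.8° = 0.8498 m → τ = 286.4 N·m clockwise.
Worker: 79.8×10 = 798 N at 4.11 m → arm 1.486 m → τ = 1186 N·m clockwise.
Wall normal N acts horizontally at the top; its moment arm is the height L sinθ = 4.7·sin68.8° = 4.382 m, counterclockwise.
Στ = 0 ⇒ N × 4.382 = 1472 ⇒ N = 336 N.
ΣFx = 0: friction at the foot balances the wall's push, so f = N_wall = 336 N.

f ≈ 336 N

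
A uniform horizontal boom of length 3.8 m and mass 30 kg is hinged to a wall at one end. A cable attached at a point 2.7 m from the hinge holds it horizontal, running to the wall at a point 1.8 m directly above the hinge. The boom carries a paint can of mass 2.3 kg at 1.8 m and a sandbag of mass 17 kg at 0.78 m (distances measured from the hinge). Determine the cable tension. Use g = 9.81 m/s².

Take moments about the hinge.
Beam weight: 30 × 9.81 = 294.3 N down at 1.9 m → arm 1.9 m, τ = 294.3 × 1.9 = 559.2 N·m clockwise.
Paint can: 2.3 × 9.81 = 22.56 N down at 1.8 m → arm 1.8 m, τ = 22.56 × 1.8 = 40.61 N·m clockwise.
Sandbag: 17 × 9.81 = 166.8 N down at 0.78 m → arm 0.78 m, τ = 166.8 × 0.78 = 130.1 N·m clockwise.
Total clockwise load moment = 729.9 N·m.
The cable tension T acts at 2.7 m; only its component perpendicular to the boom, T sinθ, produces torque. sinθ = h/√(h²+d²) = 1.8/√(1.8²+2.7²) = 0.5547.
Setting net torque to zero: T × 2.7 × 0.5547 = 729.9 → T = 729.9 / 1.498 = 487 N.

T ≈ 487 N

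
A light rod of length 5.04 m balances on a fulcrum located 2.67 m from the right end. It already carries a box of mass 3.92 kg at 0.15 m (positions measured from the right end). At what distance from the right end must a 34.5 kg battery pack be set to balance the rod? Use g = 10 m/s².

x ≈ 2.96 m from the right end

Choose the fulcrum (at 2.67 m from the right end) as the axis so the support reaction has zero arm there.
Box: 3.92 × 10 = 39.2 N down at 0.15 m → arm 2.52 m, τ = 39.2 × 2.52 = 98.78 N·m clockwise.
Net moment of existing loads = 98.78 N·m clockwise.
The battery pack weighs 34.5 × 10 = 345 N and must supply an equal counterclockwise moment, so its lever arm about the fulcrum is 98.78 / 345 = 0.286 m.
That puts it at 2.67 + 0.286 = 2.96 m from the right end.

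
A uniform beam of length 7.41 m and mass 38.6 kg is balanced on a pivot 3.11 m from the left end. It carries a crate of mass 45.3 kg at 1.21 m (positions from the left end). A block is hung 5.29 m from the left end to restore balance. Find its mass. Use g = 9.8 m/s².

Take moments about the pivot (at 3.11 m from the left end).
Beam weight: 38.6 × 9.8 = 378.3 N down at 3.705 m → arm 0.595 m, τ = 378.3 × 0.595 = 225.1 N·m clockwise.
Crate: 45.3 × 9.8 = 443.9 N down at 1.21 m → arm 1.9 m, τ = 443.9 × 1.9 = 843.4 N·m counterclockwise.
Net moment of known loads = 618.3 N·m counterclockwise.
An unknown mass m at 5.29 m has arm 2.18 m; its moment is m·g·2.18 clockwise.
Balancing moments: m × 9.8 × 2.18 = 618.3, giving m = 618.3 / (9.8 × 2.18) = 28.9 kg.

m ≈ 28.9 kg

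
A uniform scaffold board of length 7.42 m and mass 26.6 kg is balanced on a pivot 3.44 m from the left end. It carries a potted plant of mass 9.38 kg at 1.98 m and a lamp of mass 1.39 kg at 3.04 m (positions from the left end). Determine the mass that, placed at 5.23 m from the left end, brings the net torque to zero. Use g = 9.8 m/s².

m ≈ 3.95 kg

Sum moments about the pivot (at 3.44 m from the left end) (the support reaction has zero arm there).
Beam weight: 26.6 × 9.8 = 260.7 N down at 3.71 m → arm 0.27 m, τ = 260.7 × 0.27 = 70.39 N·m clockwise.
Potted plant: 9.38 × 9.8 = 91.92 N down at 1.98 m → arm 1.46 m, τ = 91.92 × 1.46 = 134.2 N·m counterclockwise.
Lamp: 1.39 × 9.8 = 13.62 N down at 3.04 m → arm 0.4 m, τ = 13.62 × 0.4 = 5.448 N·m counterclockwise.
Net moment of known loads = 69.26 N·m counterclockwise.
An unknown mass m at 5.23 m has arm 1.79 m; its moment is m·g·1.79 clockwise.
For rotational equilibrium, m × 9.8 × 1.79 = 69.26, so m = 69.26 / (9.8 × 1.79) = 3.95 kg.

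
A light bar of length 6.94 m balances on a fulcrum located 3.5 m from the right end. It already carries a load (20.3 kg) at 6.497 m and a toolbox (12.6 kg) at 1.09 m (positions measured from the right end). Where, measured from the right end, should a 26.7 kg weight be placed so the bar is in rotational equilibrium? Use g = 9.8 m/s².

Sum moments about the fulcrum (at 3.5 m from the right end) (the support reaction has zero arm there).
Load: 20.3 × 9.8 = 198.9 N down at 6.497 m → arm 2.997 m, τ = 198.9 × 2.997 = 596.1 N·m counterclockwise.
Toolbox: 12.6 × 9.8 = 123.5 N down at 1.09 m → arm 2.41 m, τ = 123.5 × 2.41 = 297.6 N·m clockwise.
Net moment of existing loads = 298.5 N·m counterclockwise.
The weight weighs 26.7 × 9.8 = 261.7 N and must supply an equal clockwise moment, so its lever arm about the fulcrum is 298.5 / 261.7 = 1.14 m.
That puts it at 3.5 − 1.14 = 2.36 m from the right end.

x ≈ 2.36 m from the right end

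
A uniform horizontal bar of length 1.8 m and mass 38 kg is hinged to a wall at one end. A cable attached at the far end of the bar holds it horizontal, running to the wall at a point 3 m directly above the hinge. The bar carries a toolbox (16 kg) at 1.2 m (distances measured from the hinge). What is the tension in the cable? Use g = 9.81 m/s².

T ≈ 339 N

Taking torques about the hinge:
Beam weight: 38 × 9.81 = 372.8 N down at 0.9 m → arm 0.9 m, τ = 372.8 × 0.9 = 335.5 N·m clockwise.
Toolbox: 16 × 9.81 = 157 N down at 1.2 m → arm 1.2 m, τ = 157 × 1.2 = 188.4 N·m clockwise.
Total clockwise load moment = 523.9 N·m.
The cable tension T acts at 1.8 m; only its component perpendicular to the bar, T sinθ, produces torque. sinθ = h/√(h²+d²) = 3/√(3²+1.8²) = 0.8575.
Στ = 0 ⇒ T × 1.8 × 0.8575 = 523.9 ⇒ T = 523.9 / 1.544 = 339 N.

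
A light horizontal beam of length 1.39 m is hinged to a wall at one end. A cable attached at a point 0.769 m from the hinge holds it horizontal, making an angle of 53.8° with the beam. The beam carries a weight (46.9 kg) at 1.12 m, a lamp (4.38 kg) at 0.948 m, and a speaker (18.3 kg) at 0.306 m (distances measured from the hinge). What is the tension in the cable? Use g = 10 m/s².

Taking torques about the hinge:
Weight: 46.9 × 10 = 469 N down at 1.12 m → arm 1.12 m, τ = 469 × 1.12 = 525.3 N·m clockwise.
Lamp: 4.38 × 10 = 43.8 N down at 0.948 m → arm 0.948 m, τ = 43.8 × 0.948 = 41.52 N·m clockwise.
Speaker: 18.3 × 10 = 183 N down at 0.306 m → arm 0.306 m, τ = 183 × 0.306 = 56 N·m clockwise.
Total clockwise load moment = 622.8 N·m.
The cable tension T acts at 0.769 m; only its component perpendicular to the beam, T sinθ, produces torque. sin 53.8° = 0.807.
For rotational equilibrium, T × 0.769 × 0.807 = 622.8, so T = 622.8 / 0.6206 = 1000 N.

T ≈ 1000 N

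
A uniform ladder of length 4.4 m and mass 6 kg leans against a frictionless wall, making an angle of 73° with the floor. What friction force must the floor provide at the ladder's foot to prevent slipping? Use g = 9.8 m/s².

About the foot of the ladder:
Ladder weight 6×9.8 = 58.8 N acts at 2.2 m along the ladder; its horizontal arm is 2.2·cos73° = 0.6432 m → τ = 37.82 N·m clockwise.
Wall normal N acts horizontally at the top; its moment arm is the height L sinθ = 4.4·sin73° = 4.208 m, counterclockwise.
For rotational equilibrium, N × 4.208 = 37.82, so N = 8.99 N.
ΣFx = 0: friction at the foot balances the wall's push, so f = N_wall = 8.99 N.

f ≈ 8.99 N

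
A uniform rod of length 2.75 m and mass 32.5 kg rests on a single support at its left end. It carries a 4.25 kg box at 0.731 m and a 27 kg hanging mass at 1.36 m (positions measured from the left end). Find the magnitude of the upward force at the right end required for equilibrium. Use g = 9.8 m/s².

F ≈ 301 N

Choose the left end as the axis so the unknown pivot reaction has zero arm there.
Beam weight: 32.5 × 9.8 = 318.5 N down at 1.375 m → arm 1.375 m, τ = 318.5 × 1.375 = 437.9 N·m clockwise.
Box: 4.25 × 9.8 = 41.65 N down at 0.731 m → arm 0.731 m, τ = 41.65 × 0.731 = 30.45 N·m clockwise.
Hanging mass: 27 × 9.8 = 264.6 N down at 1.36 m → arm 1.36 m, τ = 264.6 × 1.36 = 359.9 N·m clockwise.
Net moment of the loads = 828.2 N·m clockwise.
The upward force F acts at the right end, arm 2.75 m, giving F × 2.75 counterclockwise.
Setting net torque to zero: F × 2.75 = 828.2 → F = 828.2 / 2.75 = 301 N.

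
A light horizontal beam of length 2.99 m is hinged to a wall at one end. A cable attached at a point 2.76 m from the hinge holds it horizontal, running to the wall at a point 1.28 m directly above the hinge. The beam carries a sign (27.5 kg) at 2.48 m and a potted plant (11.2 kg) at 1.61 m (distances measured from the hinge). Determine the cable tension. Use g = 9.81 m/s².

Take moments about the hinge.
Sign: 27.5 × 9.81 = 269.8 N down at 2.48 m → arm 2.48 m, τ = 269.8 × 2.48 = 669.1 N·m clockwise.
Potted plant: 11.2 × 9.81 = 109.9 N down at 1.61 m → arm 1.61 m, τ = 109.9 × 1.61 = 176.9 N·m clockwise.
Total clockwise load moment = 846 N·m.
The cable tension T acts at 2.76 m; only its component perpendicular to the beam, T sinθ, produces torque. sinθ = h/√(h²+d²) = 1.28/√(1.28²+2.76²) = 0.4207.
Balancing moments: T × 2.76 × 0.4207 = 846, giving T = 846 / 1.161 = 729 N.

T ≈ 729 N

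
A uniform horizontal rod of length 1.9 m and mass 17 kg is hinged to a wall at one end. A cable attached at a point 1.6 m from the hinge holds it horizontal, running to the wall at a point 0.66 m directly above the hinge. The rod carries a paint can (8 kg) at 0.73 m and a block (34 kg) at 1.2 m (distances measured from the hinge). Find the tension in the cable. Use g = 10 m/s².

Take moments about the hinge.
Beam weight: 17 × 10 = 170 N down at 0.95 m → arm 0.95 m, τ = 170 × 0.95 = 161.5 N·m clockwise.
Paint can: 8 × 10 = 80 N down at 0.73 m → arm 0.73 m, τ = 80 × 0.73 = 58.4 N·m clockwise.
Block: 34 × 10 = 340 N down at 1.2 m → arm 1.2 m, τ = 340 × 1.2 = 408 N·m clockwise.
Total clockwise load moment = 627.9 N·m.
The cable tension T acts at 1.6 m; only its component perpendicular to the rod, T sinθ, produces torque. sinθ = h/√(h²+d²) = 0.66/√(0.66²+1.6²) = 0.3813.
For rotational equilibrium, T × 1.6 × 0.3813 = 627.9, so T = 627.9 / 0.6101 = 1030 N.

T ≈ 1030 N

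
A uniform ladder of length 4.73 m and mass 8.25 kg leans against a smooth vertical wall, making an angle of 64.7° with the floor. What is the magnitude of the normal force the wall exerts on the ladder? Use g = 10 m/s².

N_wall ≈ 19.5 N

Choose the foot of the ladder as the axis so the floor normal and friction both act there and drop out.
Ladder weight 8.25×10 = 82.5 N acts at 2.365 m along the ladder; its horizontal arm is 2.365·cos64.7° = 1.011 m → τ = 83.41 N·m clockwise.
Wall normal N acts horizontally at the top; its moment arm is the height L sinθ = 4.73·sin64.7° = 4.276 m, counterclockwise.
For rotational equilibrium, N × 4.276 = 83.41, so N = 19.5 N.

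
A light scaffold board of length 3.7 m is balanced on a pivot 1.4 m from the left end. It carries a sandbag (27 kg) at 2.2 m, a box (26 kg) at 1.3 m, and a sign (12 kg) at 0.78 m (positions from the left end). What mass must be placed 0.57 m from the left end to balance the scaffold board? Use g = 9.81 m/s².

Choose the pivot (at 1.4 m from the left end) as the axis so the support reaction has zero arm there.
Sandbag: 27 × 9.81 = 264.9 N down at 2.2 m → arm 0.8 m, τ = 264.9 × 0.8 = 211.9 N·m clockwise.
Box: 26 × 9.81 = 255.1 N down at 1.3 m → arm 0.1 m, τ = 255.1 × 0.1 = 25.51 N·m counterclockwise.
Sign: 12 × 9.81 = 117.7 N down at 0.78 m → arm 0.62 m, τ = 117.7 × 0.62 = 72.97 N·m counterclockwise.
Net moment of known loads = 113.4 N·m clockwise.
An unknown mass m at 0.57 m has arm 0.83 m; its moment is m·g·0.83 counterclockwise.
Balancing moments: m × 9.81 × 0.83 = 113.4, giving m = 113.4 / (9.81 × 0.83) = 13.9 kg.

m ≈ 13.9 kg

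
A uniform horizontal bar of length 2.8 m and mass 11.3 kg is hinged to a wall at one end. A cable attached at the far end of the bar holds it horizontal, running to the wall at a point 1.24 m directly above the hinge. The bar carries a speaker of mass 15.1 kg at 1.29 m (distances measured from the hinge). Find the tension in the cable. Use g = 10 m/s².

Sum moments about the hinge (the unknown hinge reaction has zero arm there).
Beam weight: 11.3 × 10 = 113 N down at 1.4 m → arm 1.4 m, τ = 113 × 1.4 = 158.2 N·m clockwise.
Speaker: 15.1 × 10 = 151 N down at 1.29 m → arm 1.29 m, τ = 151 × 1.29 = 194.8 N·m clockwise.
Total clockwise load moment = 353 N·m.
The cable tension T acts at 2.8 m; only its component perpendicular to the bar, T sinθ, produces torque. sinθ = h/√(h²+d²) = 1.24/√(1.24²+2.8²) = 0.4049.
Στ = 0 ⇒ T × 2.8 × 0.4049 = 353 ⇒ T = 353 / 1.134 = 311 N.

T ≈ 311 N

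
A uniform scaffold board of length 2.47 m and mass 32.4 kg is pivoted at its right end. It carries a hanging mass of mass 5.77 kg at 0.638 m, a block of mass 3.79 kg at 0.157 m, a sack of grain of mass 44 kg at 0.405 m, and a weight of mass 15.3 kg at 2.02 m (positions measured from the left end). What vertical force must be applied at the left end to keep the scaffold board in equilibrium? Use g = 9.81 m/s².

F ≈ 624 N

Choose the right end as the axis so the unknown pivot reaction has zero arm there.
Beam weight: 32.4 × 9.81 = 317.8 N down at 1.235 m → arm 1.235 m, τ = 317.8 × 1.235 = 392.5 N·m counterclockwise.
Hanging mass: 5.77 × 9.81 = 56.6 N down at 0.638 m → arm 1.832 m, τ = 56.6 × 1.832 = 103.7 N·m counterclockwise.
Block: 3.79 × 9.81 = 37.18 N down at 0.157 m → arm 2.313 m, τ = 37.18 × 2.313 = 86 N·m counterclockwise.
Sack of grain: 44 × 9.81 = 431.6 N down at 0.405 m → arm 2.065 m, τ = 431.6 × 2.065 = 891.3 N·m counterclockwise.
Weight: 15.3 × 9.81 = 150.1 N down at 2.02 m → arm 0.45 m, τ = 150.1 × 0.45 = 67.55 N·m counterclockwise.
Net moment of the loads = 1541 N·m counterclockwise.
The upward force F acts at the left end, arm 2.47 m, giving F × 2.47 clockwise.
Στ = 0 ⇒ F × 2.47 = 1541 ⇒ F = 1541 / 2.47 = 624 N.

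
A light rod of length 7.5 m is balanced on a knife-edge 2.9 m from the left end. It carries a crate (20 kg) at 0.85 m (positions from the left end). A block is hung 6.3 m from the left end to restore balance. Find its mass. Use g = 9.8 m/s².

Take moments about the knife-edge (at 2.9 m from the left end).
Crate: 20 × 9.8 = 196 N down at 0.85 m → arm 2.05 m, τ = 196 × 2.05 = 401.8 N·m counterclockwise.
Net moment of known loads = 401.8 N·m counterclockwise.
An unknown mass m at 6.3 m has arm 3.4 m; its moment is m·g·3.4 clockwise.
Balancing moments: m × 9.8 × 3.4 = 401.8, giving m = 401.8 / (9.8 × 3.4) = 12.1 kg.

m ≈ 12.1 kg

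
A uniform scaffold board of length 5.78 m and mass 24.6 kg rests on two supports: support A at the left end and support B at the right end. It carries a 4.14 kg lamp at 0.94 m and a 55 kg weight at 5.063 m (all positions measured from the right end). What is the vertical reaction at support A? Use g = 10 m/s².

R_A ≈ 612 N

About support B:
Beam weight: 24.6 × 10 = 246 N down at 2.89 m → arm 2.89 m, τ = 246 × 2.89 = 710.9 N·m counterclockwise.
Lamp: 4.14 × 10 = 41.4 N down at 0.94 m → arm 0.94 m, τ = 41.4 × 0.94 = 38.92 N·m counterclockwise.
Weight: 55 × 10 = 550 N down at 5.063 m → arm 5.063 m, τ = 550 × 5.063 = 2785 N·m counterclockwise.
Net load moment about support B = 3535 N·m counterclockwise.
Reaction R at support A is upward at 5.78 m, arm 5.78 m → moment R × 5.78 clockwise.
Στ = 0 ⇒ R × 5.78 = 3535 ⇒ R = 612 N.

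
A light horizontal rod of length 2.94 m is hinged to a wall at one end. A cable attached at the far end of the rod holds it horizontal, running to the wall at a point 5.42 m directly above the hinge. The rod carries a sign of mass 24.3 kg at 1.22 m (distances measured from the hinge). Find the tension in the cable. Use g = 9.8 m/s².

T ≈ 112 N

Sum moments about the hinge (the unknown hinge reaction has zero arm there).
Sign: 24.3 × 9.8 = 238.1 N down at 1.22 m → arm 1.22 m, τ = 238.1 × 1.22 = 290.5 N·m clockwise.
Total clockwise load moment = 290.5 N·m.
The cable tension T acts at 2.94 m; only its component perpendicular to the rod, T sinθ, produces torque. sinθ = h/√(h²+d²) = 5.42/√(5.42²+2.94²) = 0.879.
For rotational equilibrium, T × 2.94 × 0.879 = 290.5, so T = 290.5 / 2.584 = 112 N.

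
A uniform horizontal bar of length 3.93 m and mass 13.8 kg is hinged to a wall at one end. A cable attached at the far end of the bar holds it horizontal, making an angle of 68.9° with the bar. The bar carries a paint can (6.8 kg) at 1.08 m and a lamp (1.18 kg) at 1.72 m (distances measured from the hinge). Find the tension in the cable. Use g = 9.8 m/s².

About the hinge:
Beam weight: 13.8 × 9.8 = 135.2 N down at 1.965 m → arm 1.965 m, τ = 135.2 × 1.965 = 265.7 N·m clockwise.
Paint can: 6.8 × 9.8 = 66.64 N down at 1.08 m → arm 1.08 m, τ = 66.64 × 1.08 = 71.97 N·m clockwise.
Lamp: 1.18 × 9.8 = 11.56 N down at 1.72 m → arm 1.72 m, τ = 11.56 × 1.72 = 19.88 N·m clockwise.
Total clockwise load moment = 357.5 N·m.
The cable tension T acts at 3.93 m; only its component perpendicular to the bar, T sinθ, produces torque. sin 68.9° = 0.933.
Setting net torque to zero: T × 3.93 × 0.933 = 357.5 → T = 357.5 / 3.667 = 97.5 N.

T ≈ 97.5 N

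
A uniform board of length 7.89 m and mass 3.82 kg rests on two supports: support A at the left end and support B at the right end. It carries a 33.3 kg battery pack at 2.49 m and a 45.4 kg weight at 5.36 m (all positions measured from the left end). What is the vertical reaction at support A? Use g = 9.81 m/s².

R_A ≈ 385 N

Take moments about support B.
Beam weight: 3.82 × 9.81 = 37.47 N down at 3.945 m → arm 3.945 m, τ = 37.47 × 3.945 = 147.8 N·m counterclockwise.
Battery pack: 33.3 × 9.81 = 326.7 N down at 2.49 m → arm 5.4 m, τ = 326.7 × 5.4 = 1764 N·m counterclockwise.
Weight: 45.4 × 9.81 = 445.4 N down at 5.36 m → arm 2.53 m, τ = 445.4 × 2.53 = 1127 N·m counterclockwise.
Net load moment about support B = 3039 N·m counterclockwise.
Reaction R at support A is upward at 0 m, arm 7.89 m → moment R × 7.89 clockwise.
Στ = 0 ⇒ R × 7.89 = 3039 ⇒ R = 385 N.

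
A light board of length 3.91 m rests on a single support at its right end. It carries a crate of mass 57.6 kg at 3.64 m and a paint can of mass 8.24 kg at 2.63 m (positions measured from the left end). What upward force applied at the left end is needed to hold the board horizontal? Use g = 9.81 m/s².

F ≈ 65.5 N

Choose the right end as the axis so the unknown pivot reaction has zero arm there.
Crate: 57.6 × 9.81 = 565.1 N down at 3.64 m → arm 0.27 m, τ = 565.1 × 0.27 = 152.6 N·m counterclockwise.
Paint can: 8.24 × 9.81 = 80.83 N down at 2.63 m → arm 1.28 m, τ = 80.83 × 1.28 = 103.5 N·m counterclockwise.
Net moment of the loads = 256.1 N·m counterclockwise.
The upward force F acts at the left end, arm 3.91 m, giving F × 3.91 clockwise.
For rotational equilibrium, F × 3.91 = 256.1, so F = 256.1 / 3.91 = 65.5 N.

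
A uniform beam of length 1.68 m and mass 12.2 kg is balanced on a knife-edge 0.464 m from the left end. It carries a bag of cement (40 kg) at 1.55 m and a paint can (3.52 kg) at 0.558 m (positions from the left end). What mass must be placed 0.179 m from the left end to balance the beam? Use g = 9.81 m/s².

m ≈ 170 kg

About the knife-edge (at 0.464 m from the left end):
Beam weight: 12.2 × 9.81 = 119.7 N down at 0.84 m → arm 0.376 m, τ = 119.7 × 0.376 = 45.01 N·m clockwise.
Bag of cement: 40 × 9.81 = 392.4 N down at 1.55 m → arm 1.086 m, τ = 392.4 × 1.086 = 426.1 N·m clockwise.
Paint can: 3.52 × 9.81 = 34.53 N down at 0.558 m → arm 0.094 m, τ = 34.53 × 0.094 = 3.246 N·m clockwise.
Net moment of known loads = 474.4 N·m clockwise.
An unknown mass m at 0.179 m has arm 0.285 m; its moment is m·g·0.285 counterclockwise.
Setting net torque to zero: m × 9.81 × 0.285 = 474.4 → m = 474.4 / (9.81 × 0.285) = 170 kg.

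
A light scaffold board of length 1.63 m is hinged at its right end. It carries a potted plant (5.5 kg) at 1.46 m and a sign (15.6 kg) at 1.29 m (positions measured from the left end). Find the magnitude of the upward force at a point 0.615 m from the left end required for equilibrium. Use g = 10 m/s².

Choose the right end as the axis so the unknown pivot reaction has zero arm there.
Potted plant: 5.5 × 10 = 55 N down at 1.46 m → arm 0.17 m, τ = 55 × 0.17 = 9.35 N·m counterclockwise.
Sign: 15.6 × 10 = 156 N down at 1.29 m → arm 0.34 m, τ = 156 × 0.34 = 53.04 N·m counterclockwise.
Net moment of the loads = 62.39 N·m counterclockwise.
The upward force F acts at a point 0.615 m from the left end, arm 1.015 m, giving F × 1.015 clockwise.
Setting net torque to zero: F × 1.015 = 62.39 → F = 62.39 / 1.015 = 61.5 N.

F ≈ 61.5 N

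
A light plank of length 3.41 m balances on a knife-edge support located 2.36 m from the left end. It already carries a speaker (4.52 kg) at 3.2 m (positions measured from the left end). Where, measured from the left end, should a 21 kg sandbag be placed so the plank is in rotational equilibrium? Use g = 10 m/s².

Choose the knife-edge support (at 2.36 m from the left end) as the axis so the support reaction has zero arm there.
Speaker: 4.52 × 10 = 45.2 N down at 3.2 m → arm 0.84 m, τ = 45.2 × 0.84 = 37.97 N·m clockwise.
Net moment of existing loads = 37.97 N·m clockwise.
The sandbag weighs 21 × 10 = 210 N and must supply an equal counterclockwise moment, so its lever arm about the knife-edge support is 37.97 / 210 = 0.181 m.
That puts it at 2.36 − 0.181 = 2.18 m from the left end.

x ≈ 2.18 m from the left end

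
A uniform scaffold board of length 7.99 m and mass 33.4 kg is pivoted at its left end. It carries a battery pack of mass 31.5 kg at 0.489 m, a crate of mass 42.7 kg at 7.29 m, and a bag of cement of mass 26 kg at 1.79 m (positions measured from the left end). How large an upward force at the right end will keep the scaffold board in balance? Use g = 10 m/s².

Choose the left end as the axis so the unknown pivot reaction has zero arm there.
Beam weight: 33.4 × 10 = 334 N down at 3.995 m → arm 3.995 m, τ = 334 × 3.995 = 1334 N·m clockwise.
Battery pack: 31.5 × 10 = 315 N down at 0.489 m → arm 0.489 m, τ = 315 × 0.489 = 154 N·m clockwise.
Crate: 42.7 × 10 = 427 N down at 7.29 m → arm 7.29 m, τ = 427 × 7.29 = 3113 N·m clockwise.
Bag of cement: 26 × 10 = 260 N down at 1.79 m → arm 1.79 m, τ = 260 × 1.79 = 465.4 N·m clockwise.
Net moment of the loads = 5066 N·m clockwise.
The upward force F acts at the right end, arm 7.99 m, giving F × 7.99 counterclockwise.
For rotational equilibrium, F × 7.99 = 5066, so F = 5066 / 7.99 = 634 N.

F ≈ 634 N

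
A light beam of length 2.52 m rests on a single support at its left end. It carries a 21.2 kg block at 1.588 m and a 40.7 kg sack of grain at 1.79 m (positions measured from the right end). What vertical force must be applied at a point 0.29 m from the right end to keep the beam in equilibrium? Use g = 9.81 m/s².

F ≈ 218 N

Take moments about the left end.
Block: 21.2 × 9.81 = 208 N down at 1.588 m → arm 0.932 m, τ = 208 × 0.932 = 193.9 N·m clockwise.
Sack of grain: 40.7 × 9.81 = 399.3 N down at 1.79 m → arm 0.73 m, τ = 399.3 × 0.73 = 291.5 N·m clockwise.
Net moment of the loads = 485.4 N·m clockwise.
The upward force F acts at a point 0.29 m from the right end, arm 2.23 m, giving F × 2.23 counterclockwise.
Setting net torque to zero: F × 2.23 = 485.4 → F = 485.4 / 2.23 = 218 N.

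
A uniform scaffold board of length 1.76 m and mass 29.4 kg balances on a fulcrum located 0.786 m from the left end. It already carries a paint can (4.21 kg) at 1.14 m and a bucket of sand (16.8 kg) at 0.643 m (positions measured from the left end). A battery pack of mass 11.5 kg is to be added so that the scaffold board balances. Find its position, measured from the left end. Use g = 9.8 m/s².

Take moments about the fulcrum (at 0.786 m from the left end).
Beam weight: 29.4 × 9.8 = 288.1 N down at 0.88 m → arm 0.094 m, τ = 288.1 × 0.094 = 27.08 N·m clockwise.
Paint can: 4.21 × 9.8 = 41.26 N down at 1.14 m → arm 0.354 m, τ = 41.26 × 0.354 = 14.61 N·m clockwise.
Bucket of sand: 16.8 × 9.8 = 164.6 N down at 0.643 m → arm 0.143 m, τ = 164.6 × 0.143 = 23.54 N·m counterclockwise.
Net moment of existing loads = 18.15 N·m clockwise.
The battery pack weighs 11.5 × 9.8 = 112.7 N and must supply an equal counterclockwise moment, so its lever arm about the fulcrum is 18.15 / 112.7 = 0.161 m.
That puts it at 0.786 − 0.161 = 0.625 m from the left end.

x ≈ 0.625 m from the left end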